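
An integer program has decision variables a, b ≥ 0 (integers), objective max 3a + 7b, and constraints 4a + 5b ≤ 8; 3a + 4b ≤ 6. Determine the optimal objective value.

The continuous relaxation peaks at (0, 1.5) with value 10.50; rounding to a feasible lattice point costs some objective.
(a,b)=(0,1): 4·0+5·1=5≤8, 3·0+4·1=4≤6, objective 7.
(a,b)=(1,0): 4·1+5·0=4≤8, 3·1+4·0=3≤6, objective 3.
Maximum is 7 at (a,b)=(0,1).

7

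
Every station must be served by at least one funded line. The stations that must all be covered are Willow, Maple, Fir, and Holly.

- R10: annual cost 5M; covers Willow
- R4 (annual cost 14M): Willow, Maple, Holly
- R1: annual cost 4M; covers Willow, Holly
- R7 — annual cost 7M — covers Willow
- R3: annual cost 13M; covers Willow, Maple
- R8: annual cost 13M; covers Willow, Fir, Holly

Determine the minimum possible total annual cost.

26

The greedy cost-per-new-station heuristic would pick R1, R3, and R8 for 30, but a cheaper cover exists.
Choose R3 and R8: together they cover Willow, Maple, Fir, Holly — every station.
Total annual cost: 13 + 13 = 26.
No cover costs less than 26.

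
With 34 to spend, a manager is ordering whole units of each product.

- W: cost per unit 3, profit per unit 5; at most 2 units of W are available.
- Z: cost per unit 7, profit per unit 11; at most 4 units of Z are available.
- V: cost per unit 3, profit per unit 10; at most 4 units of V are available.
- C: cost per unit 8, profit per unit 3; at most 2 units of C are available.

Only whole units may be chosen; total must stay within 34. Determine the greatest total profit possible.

73

3×Z and 4×V: cost 33 ≤ 34, profit 3·11 + 4·10 = 73.
2×W, 2×Z, and 4×V: cost 32 ≤ 34, profit 2·5 + 2·11 + 4·10 = 72.
Best is 73.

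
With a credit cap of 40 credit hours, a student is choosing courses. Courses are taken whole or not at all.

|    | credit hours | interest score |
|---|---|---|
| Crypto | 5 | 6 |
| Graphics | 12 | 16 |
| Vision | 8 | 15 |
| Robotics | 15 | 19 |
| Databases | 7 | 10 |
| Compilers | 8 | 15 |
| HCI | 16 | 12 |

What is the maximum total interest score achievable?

62

Vision + Robotics + Databases + Compilers: credit hours 8 + 15 + 7 + 8 = 38 ≤ 40, interest score 15 + 19 + 10 + 15 = 59.
Crypto + Graphics + Vision + Databases + Compilers: credit hours 5 + 12 + 8 + 7 + 8 = 40 ≤ 40, interest score 6 + 16 + 15 + 10 + 15 = 62.
Graphics + Vision + Databases + Compilers: credit hours 12 + 8 + 7 + 8 = 35 ≤ 40, interest score 16 + 15 + 10 + 15 = 56.
Best is Crypto, Graphics, Vision, Databases, and Compilers with total interest score 62.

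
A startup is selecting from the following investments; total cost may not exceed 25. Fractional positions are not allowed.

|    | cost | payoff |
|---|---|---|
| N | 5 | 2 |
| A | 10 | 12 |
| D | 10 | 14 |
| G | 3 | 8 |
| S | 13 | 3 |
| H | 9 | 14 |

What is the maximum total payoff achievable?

Treat it as a binary knapsack problem.
Allowing fractional choices, the relaxed optimum would be about 39.6, but investments are indivisible.
D + G + H: cost 10 + 3 + 9 = 22 ≤ 25, payoff 14 + 8 + 14 = 36.
A + G + H: cost 10 + 3 + 9 = 22 ≤ 25, payoff 12 + 8 + 14 = 34.
Best is D, G, and H with total payoff 36.

36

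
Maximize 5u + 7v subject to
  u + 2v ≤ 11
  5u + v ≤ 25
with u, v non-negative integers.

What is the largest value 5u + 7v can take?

Relaxing integrality, the LP optimum is 45.00 at (u,v) = (4.33, 3.33), which is not an integer point.
(u,v)=(3,4): 1·3+2·4=11≤11, 5·3+1·4=19≤25, objective 43.
(u,v)=(4,3): 1·4+2·3=10≤11, 5·4+1·3=23≤25, objective 41.
The best lattice point is (3,4), giving 43.

43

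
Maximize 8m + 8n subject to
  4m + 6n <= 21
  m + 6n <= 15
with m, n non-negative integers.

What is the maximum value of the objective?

Relaxing integrality, the LP optimum is 42.00 at (m,n) = (5.25, 0), which is not an integer point.
(m,n)=(5,0): 4·5+6·0=20≤21, 1·5+6·0=5≤15, objective 40.
(m,n)=(4,0): 4·4+6·0=16≤21, 1·4+6·0=4≤15, objective 32.
Maximum is 40 at (m,n)=(5,0).

40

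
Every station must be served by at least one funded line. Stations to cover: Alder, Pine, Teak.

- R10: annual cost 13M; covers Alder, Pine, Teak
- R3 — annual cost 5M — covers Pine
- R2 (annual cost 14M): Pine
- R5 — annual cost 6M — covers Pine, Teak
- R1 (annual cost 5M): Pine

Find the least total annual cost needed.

13

The greedy cost-per-new-station heuristic would pick R5 and R10 for 19, but a cheaper cover exists.
R10 alone covers Alder, Pine, Teak — every station.
Total annual cost: 13.
No cover costs less than 13.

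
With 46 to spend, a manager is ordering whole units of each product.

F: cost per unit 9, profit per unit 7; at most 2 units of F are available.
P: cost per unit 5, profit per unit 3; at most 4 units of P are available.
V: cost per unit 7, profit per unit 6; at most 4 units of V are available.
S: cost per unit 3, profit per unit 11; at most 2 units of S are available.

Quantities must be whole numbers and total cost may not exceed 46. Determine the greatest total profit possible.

54

1×F, 4×V, and 2×S: cost 43 ≤ 46, profit 1·7 + 4·6 + 2·11 = 53.
2×F, 3×V, and 2×S: cost 45 ≤ 46, profit 2·7 + 3·6 + 2·11 = 54.
Best is 54.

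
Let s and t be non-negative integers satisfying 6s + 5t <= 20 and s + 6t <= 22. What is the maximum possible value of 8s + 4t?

24

(s,t)=(3,0): 6·3+5·0=18≤20, 1·3+6·0=3≤22, objective 24.
(s,t)=(2,1): 6·2+5·1=17≤20, 1·2+6·1=8≤22, objective 20.
(s,t)=(2,0): 6·2+5·0=12≤20, 1·2+6·0=2≤22, objective 16.
The best lattice point is (3,0), giving 24.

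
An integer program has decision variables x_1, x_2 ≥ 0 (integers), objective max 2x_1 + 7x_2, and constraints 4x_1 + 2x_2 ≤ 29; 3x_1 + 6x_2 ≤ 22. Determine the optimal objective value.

23

The continuous relaxation peaks at (0, 3.67) with value 25.67; rounding to a feasible lattice point costs some objective.
(x_1,x_2)=(1,3): 4·1+2·3=10≤29, 3·1+6·3=21≤22, objective 23.
(x_1,x_2)=(0,3): 4·0+2·3=6≤29, 3·0+6·3=18≤22, objective 21.
(x_1,x_2)=(2,2): 4·2+2·2=12≤29, 3·2+6·2=18≤22, objective 18.
No feasible integer point exceeds 23.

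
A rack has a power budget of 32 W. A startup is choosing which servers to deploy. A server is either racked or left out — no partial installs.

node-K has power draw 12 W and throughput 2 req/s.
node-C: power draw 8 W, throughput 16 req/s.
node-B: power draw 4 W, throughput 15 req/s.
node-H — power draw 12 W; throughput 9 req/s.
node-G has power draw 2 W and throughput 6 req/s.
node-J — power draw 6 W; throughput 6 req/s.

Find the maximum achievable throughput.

52

node-C + node-B + node-H + node-G: power draw 8 + 4 + 12 + 2 = 26 ≤ 32, throughput 16 + 15 + 9 + 6 = 46.
node-C + node-B + node-H + node-G + node-J: power draw 8 + 4 + 12 + 2 + 6 = 32 ≤ 32, throughput 16 + 15 + 9 + 6 + 6 = 52.
node-C + node-B + node-H + node-J: power draw 8 + 4 + 12 + 6 = 30 ≤ 32, throughput 16 + 15 + 9 + 6 = 46.
Best is node-C, node-B, node-H, node-G, and node-J with total throughput 52.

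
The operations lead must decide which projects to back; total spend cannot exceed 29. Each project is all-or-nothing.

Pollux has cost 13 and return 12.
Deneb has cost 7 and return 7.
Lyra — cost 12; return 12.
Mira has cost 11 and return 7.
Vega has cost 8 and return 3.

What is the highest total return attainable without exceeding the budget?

24

Pollux + Deneb + Vega: cost 13 + 7 + 8 = 28 ≤ 29, return 12 + 7 + 3 = 22.
Pollux + Lyra: cost 13 + 12 = 25 ≤ 29, return 12 + 12 = 24.
Deneb + Lyra + Vega: cost 7 + 12 + 8 = 27 ≤ 29, return 7 + 12 + 3 = 22.
Best is Pollux and Lyra with total return 24.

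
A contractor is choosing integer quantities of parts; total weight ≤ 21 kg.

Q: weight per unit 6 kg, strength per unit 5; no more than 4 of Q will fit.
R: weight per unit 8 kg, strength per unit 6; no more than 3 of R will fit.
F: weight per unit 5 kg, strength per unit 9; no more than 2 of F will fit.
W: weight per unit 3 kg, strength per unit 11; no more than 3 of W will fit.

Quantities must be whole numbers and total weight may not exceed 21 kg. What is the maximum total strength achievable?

51

Take 2×F and 3×W: weight 19 ≤ 21, strength 2·9 + 3·11 = 51.
W has the best ratio (11/3) and is taken to its limit of 3; remaining capacity is filled optimally with the others.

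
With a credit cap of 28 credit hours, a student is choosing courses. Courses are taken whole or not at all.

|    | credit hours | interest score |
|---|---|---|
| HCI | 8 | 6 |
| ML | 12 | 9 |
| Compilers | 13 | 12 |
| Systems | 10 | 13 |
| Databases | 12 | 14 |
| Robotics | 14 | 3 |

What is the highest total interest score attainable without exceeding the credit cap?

27

Treat it as a binary knapsack problem.
Allowing fractional choices, the relaxed optimum would be about 32.5, but courses are indivisible.
Compilers + Databases: credit hours 13 + 12 = 25 ≤ 28, interest score 12 + 14 = 26.
Systems + Databases: credit hours 10 + 12 = 22 ≤ 28, interest score 13 + 14 = 27.
Best is Systems and Databases with total interest score 27.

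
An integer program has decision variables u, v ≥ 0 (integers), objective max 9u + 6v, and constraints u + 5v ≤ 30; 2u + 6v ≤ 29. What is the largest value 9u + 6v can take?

Relaxing integrality, the LP optimum is 130.50 at (u,v) = (14.5, 0), which is not an integer point.
(u,v)=(14,0): 1·14+5·0=14≤30, 2·14+6·0=28≤29, objective 126.
(u,v)=(13,0): 1·13+5·0=13≤30, 2·13+6·0=26≤29, objective 117.
The best lattice point is (14,0), giving 126.

126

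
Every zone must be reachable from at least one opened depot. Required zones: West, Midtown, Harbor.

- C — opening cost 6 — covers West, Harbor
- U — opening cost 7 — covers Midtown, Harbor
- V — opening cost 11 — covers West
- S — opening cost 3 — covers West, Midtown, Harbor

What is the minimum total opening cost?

S alone covers West, Midtown, Harbor — every zone.
Total opening cost: 3.
No cover costs less than 3.

3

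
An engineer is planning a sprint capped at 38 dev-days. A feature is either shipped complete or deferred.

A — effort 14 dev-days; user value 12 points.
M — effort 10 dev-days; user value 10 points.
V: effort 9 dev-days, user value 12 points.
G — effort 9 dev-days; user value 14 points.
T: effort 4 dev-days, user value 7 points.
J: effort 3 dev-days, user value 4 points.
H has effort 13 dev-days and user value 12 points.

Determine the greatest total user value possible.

Treat it as a binary knapsack problem.
Allowing fractional choices, the relaxed optimum would be about 49.8, but features are indivisible.
V + G + T + H: effort 9 + 9 + 4 + 13 = 35 ≤ 38, user value 12 + 14 + 7 + 12 = 45.
M + V + G + T + J: effort 10 + 9 + 9 + 4 + 3 = 35 ≤ 38, user value 10 + 12 + 14 + 7 + 4 = 47.
V + G + T + J + H: effort 9 + 9 + 4 + 3 + 13 = 38 ≤ 38, user value 12 + 14 + 7 + 4 + 12 = 49.
Best is V, G, T, J, and H with total user value 49.

49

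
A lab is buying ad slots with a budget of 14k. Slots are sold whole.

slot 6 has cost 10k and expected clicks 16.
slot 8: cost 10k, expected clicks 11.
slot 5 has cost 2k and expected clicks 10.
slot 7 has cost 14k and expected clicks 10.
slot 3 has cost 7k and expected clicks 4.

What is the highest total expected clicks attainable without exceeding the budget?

26

Allowing fractional choices, the relaxed optimum would be about 28.2, but ad slots are indivisible.
slot 6 + slot 5: cost 10 + 2 = 12 ≤ 14, expected clicks 16 + 10 = 26.
slot 8 + slot 5: cost 10 + 2 = 12 ≤ 14, expected clicks 11 + 10 = 21.
Best is slot 6 and slot 5 with total expected clicks 26.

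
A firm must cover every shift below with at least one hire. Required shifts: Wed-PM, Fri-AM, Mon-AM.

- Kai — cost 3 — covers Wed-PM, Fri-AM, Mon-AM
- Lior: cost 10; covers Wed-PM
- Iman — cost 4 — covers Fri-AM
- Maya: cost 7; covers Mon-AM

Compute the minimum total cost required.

3

Kai alone covers Wed-PM, Fri-AM, Mon-AM — every shift.
Total cost: 3.
No cover costs less than 3.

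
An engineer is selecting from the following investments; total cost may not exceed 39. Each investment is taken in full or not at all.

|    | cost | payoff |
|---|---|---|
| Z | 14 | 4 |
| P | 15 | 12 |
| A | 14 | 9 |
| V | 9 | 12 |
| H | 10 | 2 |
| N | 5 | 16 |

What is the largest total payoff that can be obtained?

This is an integer program with binary decision variables.
Allowing fractional choices, the relaxed optimum would be about 46.4, but investments are indivisible.
P + V + N: cost 15 + 9 + 5 = 29 ≤ 39, payoff 12 + 12 + 16 = 40.
P + V + H + N: cost 15 + 9 + 10 + 5 = 39 ≤ 39, payoff 12 + 12 + 2 + 16 = 42.
A + V + H + N: cost 14 + 9 + 10 + 5 = 38 ≤ 39, payoff 9 + 12 + 2 + 16 = 39.
Best is P, V, H, and N with total payoff 42.

42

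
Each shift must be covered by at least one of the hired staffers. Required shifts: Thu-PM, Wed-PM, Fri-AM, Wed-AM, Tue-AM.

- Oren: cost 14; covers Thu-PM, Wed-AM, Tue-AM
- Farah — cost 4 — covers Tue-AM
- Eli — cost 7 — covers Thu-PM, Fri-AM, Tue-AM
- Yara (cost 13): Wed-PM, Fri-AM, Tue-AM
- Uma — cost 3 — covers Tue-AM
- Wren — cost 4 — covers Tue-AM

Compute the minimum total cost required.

27

Choose Oren and Yara: together they cover Thu-PM, Wed-PM, Fri-AM, Wed-AM, Tue-AM — every shift.
Total cost: 14 + 13 = 27.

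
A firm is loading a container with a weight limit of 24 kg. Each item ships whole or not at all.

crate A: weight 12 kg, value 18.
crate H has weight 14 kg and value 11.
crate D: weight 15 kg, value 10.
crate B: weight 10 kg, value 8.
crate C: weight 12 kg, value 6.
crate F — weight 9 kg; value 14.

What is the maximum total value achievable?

Allowing fractional choices, the relaxed optimum would be about 34.4, but items are indivisible.
crate A + crate B: weight 12 + 10 = 22 ≤ 24, value 18 + 8 = 26.
crate A + crate F: weight 12 + 9 = 21 ≤ 24, value 18 + 14 = 32.
crate H + crate F: weight 14 + 9 = 23 ≤ 24, value 11 + 14 = 25.
Best is crate A and crate F with total value 32.

32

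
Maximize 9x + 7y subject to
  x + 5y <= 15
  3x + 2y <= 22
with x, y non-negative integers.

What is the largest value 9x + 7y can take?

Relaxing integrality, the LP optimum is 67.77 at (x,y) = (6.15, 1.77), which is not an integer point.
(x,y)=(7,0): 1·7+5·0=7≤15, 3·7+2·0=21≤22, objective 63.
(x,y)=(6,1): 1·6+5·1=11≤15, 3·6+2·1=20≤22, objective 61.
Maximum is 63 at (x,y)=(7,0).

63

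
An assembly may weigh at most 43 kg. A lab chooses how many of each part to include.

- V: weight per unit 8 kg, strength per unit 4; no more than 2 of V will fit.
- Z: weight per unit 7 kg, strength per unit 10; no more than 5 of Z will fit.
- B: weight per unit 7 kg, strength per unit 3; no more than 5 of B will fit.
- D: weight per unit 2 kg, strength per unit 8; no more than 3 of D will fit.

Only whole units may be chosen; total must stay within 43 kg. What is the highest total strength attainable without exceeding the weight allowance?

This is a bounded integer knapsack.
D has the best ratio (8/2); taking only D gives at most 3×8 = 24 (stopped by the supply cap of 3).
Mixing does better — 5×Z and 3×D: weight 41 ≤ 43, strength 5·10 + 3·8 = 74.

74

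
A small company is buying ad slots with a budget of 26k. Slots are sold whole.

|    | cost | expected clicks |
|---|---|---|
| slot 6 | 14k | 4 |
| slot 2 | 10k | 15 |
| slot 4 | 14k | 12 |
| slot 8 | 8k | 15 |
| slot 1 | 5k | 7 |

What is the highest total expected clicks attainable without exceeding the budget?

Allowing fractional choices, the relaxed optimum would be about 39.6, but ad slots are indivisible.
slot 2 + slot 8 + slot 1: cost 10 + 8 + 5 = 23 ≤ 26, expected clicks 15 + 15 + 7 = 37.
slot 4 + slot 8: cost 14 + 8 = 22 ≤ 26, expected clicks 12 + 15 = 27.
slot 2 + slot 8: cost 10 + 8 = 18 ≤ 26, expected clicks 15 + 15 = 30.
Best is slot 2, slot 8, and slot 1 with total expected clicks 37.

37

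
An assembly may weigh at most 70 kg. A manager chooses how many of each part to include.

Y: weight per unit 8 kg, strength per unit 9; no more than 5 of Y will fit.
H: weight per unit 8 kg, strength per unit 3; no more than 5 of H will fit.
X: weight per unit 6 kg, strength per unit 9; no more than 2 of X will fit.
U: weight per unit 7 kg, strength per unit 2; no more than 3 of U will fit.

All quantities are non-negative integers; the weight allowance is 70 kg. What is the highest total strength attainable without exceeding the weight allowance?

69

5×Y, 2×H, and 2×X: weight 68 ≤ 70, strength 5·9 + 2·3 + 2·9 = 69.
5×Y, 1×H, 2×X, and 1×U: weight 67 ≤ 70, strength 5·9 + 1·3 + 2·9 + 1·2 = 68.
Best is 69.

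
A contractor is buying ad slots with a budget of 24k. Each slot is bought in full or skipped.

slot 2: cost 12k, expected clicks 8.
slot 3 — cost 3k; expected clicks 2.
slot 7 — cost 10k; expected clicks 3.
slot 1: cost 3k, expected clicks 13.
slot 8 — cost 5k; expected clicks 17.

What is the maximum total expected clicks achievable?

40

This is a 0-1 knapsack instance.
Allowing fractional choices, the relaxed optimum would be about 40.3, but ad slots are indivisible.
slot 2 + slot 1 + slot 8: cost 12 + 3 + 5 = 20 ≤ 24, expected clicks 8 + 13 + 17 = 38.
slot 2 + slot 3 + slot 1 + slot 8: cost 12 + 3 + 3 + 5 = 23 ≤ 24, expected clicks 8 + 2 + 13 + 17 = 40.
Best is slot 2, slot 3, slot 1, and slot 8 with total expected clicks 40.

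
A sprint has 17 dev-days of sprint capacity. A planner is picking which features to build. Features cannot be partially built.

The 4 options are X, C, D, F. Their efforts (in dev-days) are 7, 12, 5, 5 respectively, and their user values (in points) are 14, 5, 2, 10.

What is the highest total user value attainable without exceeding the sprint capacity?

26

Allowing fractional choices, the relaxed optimum would be about 26.1, but features are indivisible.
X + D + F: effort 7 + 5 + 5 = 17 ≤ 17, user value 14 + 2 + 10 = 26.
X + F: effort 7 + 5 = 12 ≤ 17, user value 14 + 10 = 24.
Best is X, D, and F with total user value 26.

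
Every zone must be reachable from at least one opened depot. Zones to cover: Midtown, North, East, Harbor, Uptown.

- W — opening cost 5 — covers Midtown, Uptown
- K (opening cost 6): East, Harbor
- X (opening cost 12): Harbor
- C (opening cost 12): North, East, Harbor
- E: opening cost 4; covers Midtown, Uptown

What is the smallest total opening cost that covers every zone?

The greedy cost-per-new-zone heuristic would pick E, K, and C for 22, but a cheaper cover exists.
Choose C and E: together they cover Midtown, North, East, Harbor, Uptown — every zone.
Total opening cost: 12 + 4 = 16.
No cover costs less than 16.

16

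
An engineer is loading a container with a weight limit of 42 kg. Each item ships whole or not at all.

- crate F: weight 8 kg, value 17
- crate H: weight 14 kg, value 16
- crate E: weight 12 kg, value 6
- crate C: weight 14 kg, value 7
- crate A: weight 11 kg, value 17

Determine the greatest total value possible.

Allowing fractional choices, the relaxed optimum would be about 54.5, but items are indivisible.
crate F + crate E + crate A: weight 8 + 12 + 11 = 31 ≤ 42, value 17 + 6 + 17 = 40.
crate F + crate C + crate A: weight 8 + 14 + 11 = 33 ≤ 42, value 17 + 7 + 17 = 41.
crate F + crate H + crate A: weight 8 + 14 + 11 = 33 ≤ 42, value 17 + 16 + 17 = 50.
Best is crate F, crate H, and crate A with total value 50.

50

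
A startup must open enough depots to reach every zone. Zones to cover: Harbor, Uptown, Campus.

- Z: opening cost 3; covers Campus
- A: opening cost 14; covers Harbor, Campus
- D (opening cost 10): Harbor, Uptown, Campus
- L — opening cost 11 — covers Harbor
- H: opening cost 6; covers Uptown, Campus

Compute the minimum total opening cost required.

This is an integer covering problem.
The greedy cost-per-new-zone heuristic would pick Z and D for 13, but a cheaper cover exists.
D alone covers Harbor, Uptown, Campus — every zone.
Total opening cost: 10.
No cover costs less than 10.

10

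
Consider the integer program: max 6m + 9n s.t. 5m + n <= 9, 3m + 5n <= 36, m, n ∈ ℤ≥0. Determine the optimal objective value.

The continuous relaxation peaks at (0.409, 6.95) with value 65.05; rounding to a feasible lattice point costs some objective.
(m,n)=(0,7) is feasible, giving 63.
(m,n)=(0,6) is feasible, giving 54.
(m,n)=(0,5) is feasible, giving 45.
The best lattice point is (0,7), giving 63.

63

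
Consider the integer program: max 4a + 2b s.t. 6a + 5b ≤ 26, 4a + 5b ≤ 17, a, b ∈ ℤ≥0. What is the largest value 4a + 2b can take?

16

Relaxing integrality, the LP optimum is 17.00 at (a,b) = (4.25, 0), which is not an integer point.
(a,b)=(4,0): 6·4+5·0=24≤26, 4·4+5·0=16≤17, objective 16.
(a,b)=(3,1): 6·3+5·1=23≤26, 4·3+5·1=17≤17, objective 14.
(a,b)=(3,0): 6·3+5·0=18≤26, 4·3+5·0=12≤17, objective 12.
Maximum is 16 at (a,b)=(4,0).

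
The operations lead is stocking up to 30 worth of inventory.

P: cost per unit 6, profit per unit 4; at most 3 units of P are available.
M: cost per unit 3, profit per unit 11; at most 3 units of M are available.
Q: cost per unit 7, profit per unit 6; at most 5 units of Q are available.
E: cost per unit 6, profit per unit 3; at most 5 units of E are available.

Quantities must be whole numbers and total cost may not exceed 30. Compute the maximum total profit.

51

Take 3×M and 3×Q: cost 30 ≤ 30, profit 3·11 + 3·6 = 51.
M has the best ratio (11/3) and is taken to its limit of 3; remaining capacity is filled optimally with the others.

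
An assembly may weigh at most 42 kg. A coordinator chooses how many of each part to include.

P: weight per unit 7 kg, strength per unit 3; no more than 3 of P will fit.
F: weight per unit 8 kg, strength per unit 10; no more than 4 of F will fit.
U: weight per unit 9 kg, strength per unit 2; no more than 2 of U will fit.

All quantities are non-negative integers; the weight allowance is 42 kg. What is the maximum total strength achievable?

This is a bounded integer knapsack.
Take 1×P and 4×F: weight 39 ≤ 42, strength 1·3 + 4·10 = 43.
F has the best ratio (10/8) and is taken to its limit of 4; remaining capacity is filled optimally with the others.

43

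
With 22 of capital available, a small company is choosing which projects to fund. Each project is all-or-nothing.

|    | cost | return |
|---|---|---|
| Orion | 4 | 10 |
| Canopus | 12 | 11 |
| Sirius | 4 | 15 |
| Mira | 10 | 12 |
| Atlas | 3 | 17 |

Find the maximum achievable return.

Orion + Sirius + Mira + Atlas: cost 4 + 4 + 10 + 3 = 21 ≤ 22, return 10 + 15 + 12 + 17 = 54.
Sirius + Mira + Atlas: cost 4 + 10 + 3 = 17 ≤ 22, return 15 + 12 + 17 = 44.
Canopus + Sirius + Atlas: cost 12 + 4 + 3 = 19 ≤ 22, return 11 + 15 + 17 = 43.
Best is Orion, Sirius, Mira, and Atlas with total return 54.

54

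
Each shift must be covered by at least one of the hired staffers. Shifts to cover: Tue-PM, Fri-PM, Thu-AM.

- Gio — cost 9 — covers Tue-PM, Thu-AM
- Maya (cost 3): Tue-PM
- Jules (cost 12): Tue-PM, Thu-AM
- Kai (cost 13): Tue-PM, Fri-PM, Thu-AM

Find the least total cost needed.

This is an integer covering problem.
The greedy cost-per-new-shift heuristic would pick Maya and Kai for 16, but a cheaper cover exists.
Kai alone covers Tue-PM, Fri-PM, Thu-AM — every shift.
Total cost: 13.
No cover costs less than 13.

13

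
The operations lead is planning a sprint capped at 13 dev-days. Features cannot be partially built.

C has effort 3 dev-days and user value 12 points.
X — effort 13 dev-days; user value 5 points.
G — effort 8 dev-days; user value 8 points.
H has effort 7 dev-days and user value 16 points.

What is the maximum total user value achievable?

C + H: effort 3 + 7 = 10 ≤ 13, user value 12 + 16 = 28.
C + G: effort 3 + 8 = 11 ≤ 13, user value 12 + 8 = 20.
Best is C and H with total user value 28.

28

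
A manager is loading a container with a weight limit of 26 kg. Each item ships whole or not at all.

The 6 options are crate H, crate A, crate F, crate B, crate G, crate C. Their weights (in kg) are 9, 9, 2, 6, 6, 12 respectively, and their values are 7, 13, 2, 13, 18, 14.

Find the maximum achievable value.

47

crate B + crate G + crate C: weight 6 + 6 + 12 = 24 ≤ 26, value 13 + 18 + 14 = 45.
crate A + crate F + crate B + crate G: weight 9 + 2 + 6 + 6 = 23 ≤ 26, value 13 + 2 + 13 + 18 = 46.
crate F + crate B + crate G + crate C: weight 2 + 6 + 6 + 12 = 26 ≤ 26, value 2 + 13 + 18 + 14 = 47.
Best is crate F, crate B, crate G, and crate C with total value 47.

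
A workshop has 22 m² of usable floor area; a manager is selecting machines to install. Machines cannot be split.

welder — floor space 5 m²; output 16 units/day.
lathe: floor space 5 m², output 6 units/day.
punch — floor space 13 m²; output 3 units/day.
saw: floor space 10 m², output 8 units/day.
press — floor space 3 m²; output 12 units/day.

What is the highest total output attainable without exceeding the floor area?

36

Treat it as a binary knapsack problem.
welder + punch + press: floor space 5 + 13 + 3 = 21 ≤ 22, output 16 + 3 + 12 = 31.
welder + saw + press: floor space 5 + 10 + 3 = 18 ≤ 22, output 16 + 8 + 12 = 36.
welder + lathe + press: floor space 5 + 5 + 3 = 13 ≤ 22, output 16 + 6 + 12 = 34.
Best is welder, saw, and press with total output 36.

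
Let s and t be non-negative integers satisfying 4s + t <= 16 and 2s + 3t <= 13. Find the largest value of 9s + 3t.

The continuous relaxation peaks at (3.5, 2) with value 37.50; rounding to a feasible lattice point costs some objective.
(s,t)=(4,0): 4·4+1·0=16≤16, 2·4+3·0=8≤13, objective 36.
(s,t)=(3,2): 4·3+1·2=14≤16, 2·3+3·2=12≤13, objective 33.
(s,t)=(3,1): 4·3+1·1=13≤16, 2·3+3·1=9≤13, objective 30.
The best lattice point is (4,0), giving 36.

36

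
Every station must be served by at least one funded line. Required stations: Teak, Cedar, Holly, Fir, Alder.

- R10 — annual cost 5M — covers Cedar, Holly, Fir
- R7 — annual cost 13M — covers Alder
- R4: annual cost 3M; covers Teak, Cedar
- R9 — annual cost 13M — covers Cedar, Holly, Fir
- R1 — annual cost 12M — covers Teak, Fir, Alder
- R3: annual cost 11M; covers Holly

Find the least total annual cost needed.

The greedy cost-per-new-station heuristic would pick R4, R10, and R1 for 20, but a cheaper cover exists.
Choose R10 and R1: together they cover Teak, Cedar, Holly, Fir, Alder — every station.
Total annual cost: 5 + 12 = 17.
No cover costs less than 17.

17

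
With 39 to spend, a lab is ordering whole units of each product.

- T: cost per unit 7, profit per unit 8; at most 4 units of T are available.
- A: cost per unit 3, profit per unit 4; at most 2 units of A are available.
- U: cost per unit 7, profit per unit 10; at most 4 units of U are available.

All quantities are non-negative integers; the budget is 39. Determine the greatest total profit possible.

1×T, 1×A, and 4×U: cost 38 ≤ 39, profit 1·8 + 1·4 + 4·10 = 52.
2×T, 1×A, and 3×U: cost 38 ≤ 39, profit 2·8 + 1·4 + 3·10 = 50.
Best is 52.

52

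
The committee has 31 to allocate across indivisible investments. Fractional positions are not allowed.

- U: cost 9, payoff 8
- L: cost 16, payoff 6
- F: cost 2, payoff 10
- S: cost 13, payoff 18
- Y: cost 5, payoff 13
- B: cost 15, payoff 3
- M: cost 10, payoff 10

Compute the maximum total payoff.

51

F + S + Y: cost 2 + 13 + 5 = 20 ≤ 31, payoff 10 + 18 + 13 = 41.
F + S + Y + M: cost 2 + 13 + 5 + 10 = 30 ≤ 31, payoff 10 + 18 + 13 + 10 = 51.
U + F + S + Y: cost 9 + 2 + 13 + 5 = 29 ≤ 31, payoff 8 + 10 + 18 + 13 = 49.
Best is F, S, Y, and M with total payoff 51.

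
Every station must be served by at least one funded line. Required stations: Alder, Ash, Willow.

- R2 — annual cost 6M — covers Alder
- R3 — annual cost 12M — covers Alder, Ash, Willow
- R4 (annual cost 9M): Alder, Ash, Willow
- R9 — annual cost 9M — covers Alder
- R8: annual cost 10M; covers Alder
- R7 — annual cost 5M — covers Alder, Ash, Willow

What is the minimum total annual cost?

5

R7 alone covers Alder, Ash, Willow — every station.
Total annual cost: 5.
No cover costs less than 5.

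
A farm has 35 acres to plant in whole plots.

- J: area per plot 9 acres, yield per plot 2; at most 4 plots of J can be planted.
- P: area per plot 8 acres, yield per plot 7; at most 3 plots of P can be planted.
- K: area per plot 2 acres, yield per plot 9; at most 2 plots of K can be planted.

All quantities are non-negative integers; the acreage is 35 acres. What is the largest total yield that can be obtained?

39

Take 3×P and 2×K: area 28 ≤ 35, yield 3·7 + 2·9 = 39.
K has the best ratio (9/2) and is taken to its limit of 2; remaining capacity is filled optimally with the others.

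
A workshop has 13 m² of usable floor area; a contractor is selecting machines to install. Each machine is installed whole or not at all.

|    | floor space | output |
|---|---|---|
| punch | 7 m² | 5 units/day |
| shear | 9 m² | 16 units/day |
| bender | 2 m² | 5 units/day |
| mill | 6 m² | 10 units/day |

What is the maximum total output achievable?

21

bender + mill: floor space 2 + 6 = 8 ≤ 13, output 5 + 10 = 15.
shear: floor space 9 ≤ 13, output 16.
shear + bender: floor space 9 + 2 = 11 ≤ 13, output 16 + 5 = 21.
Best is shear and bender with total output 21.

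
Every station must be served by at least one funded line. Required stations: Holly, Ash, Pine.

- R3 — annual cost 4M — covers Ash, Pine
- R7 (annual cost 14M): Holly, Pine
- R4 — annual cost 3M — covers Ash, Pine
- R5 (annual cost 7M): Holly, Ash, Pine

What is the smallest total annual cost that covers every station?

7

R5 alone covers Holly, Ash, Pine — every station.
Total annual cost: 7.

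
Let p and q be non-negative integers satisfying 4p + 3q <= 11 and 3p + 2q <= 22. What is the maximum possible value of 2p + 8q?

Relaxing integrality, the LP optimum is 29.33 at (p,q) = (0, 3.67), which is not an integer point.
(p,q)=(0,3): 4·0+3·3=9≤11, 3·0+2·3=6≤22, objective 24.
(p,q)=(1,2): 4·1+3·2=10≤11, 3·1+2·2=7≤22, objective 18.
Maximum is 24 at (p,q)=(0,3).

24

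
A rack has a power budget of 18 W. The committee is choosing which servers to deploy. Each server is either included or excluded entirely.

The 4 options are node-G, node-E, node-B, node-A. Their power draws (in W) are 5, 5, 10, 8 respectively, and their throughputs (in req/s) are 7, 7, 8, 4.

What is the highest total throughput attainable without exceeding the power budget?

18

Allowing fractional choices, the relaxed optimum would be about 20.4, but servers are indivisible.
node-G + node-E + node-A: power draw 5 + 5 + 8 = 18 ≤ 18, throughput 7 + 7 + 4 = 18.
node-G + node-B: power draw 5 + 10 = 15 ≤ 18, throughput 7 + 8 = 15.
Best is node-G, node-E, and node-A with total throughput 18.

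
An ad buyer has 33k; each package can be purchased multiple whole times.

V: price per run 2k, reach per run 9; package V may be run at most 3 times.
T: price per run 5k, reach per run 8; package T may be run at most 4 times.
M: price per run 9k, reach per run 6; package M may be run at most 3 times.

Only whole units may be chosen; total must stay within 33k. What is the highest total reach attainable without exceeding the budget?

59

V has the best ratio (9/2); taking only V gives at most 3×9 = 27 (stopped by the supply cap of 3).
Mixing does better — 3×V and 4×T: price 26 ≤ 33, reach 3·9 + 4·8 = 59.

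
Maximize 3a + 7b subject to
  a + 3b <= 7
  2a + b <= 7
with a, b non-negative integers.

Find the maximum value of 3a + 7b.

17

(a,b)=(1,2) is feasible, giving 17.
(a,b)=(3,1) is feasible, giving 16.
Maximum is 17 at (a,b)=(1,2).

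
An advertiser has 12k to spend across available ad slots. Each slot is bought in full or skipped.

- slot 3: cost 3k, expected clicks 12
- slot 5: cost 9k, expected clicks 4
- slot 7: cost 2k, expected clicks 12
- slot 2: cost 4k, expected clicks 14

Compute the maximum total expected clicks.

slot 3 + slot 7 + slot 2: cost 3 + 2 + 4 = 9 ≤ 12, expected clicks 12 + 12 + 14 = 38.
slot 7 + slot 2: cost 2 + 4 = 6 ≤ 12, expected clicks 12 + 14 = 26.
Best is slot 3, slot 7, and slot 2 with total expected clicks 38.

38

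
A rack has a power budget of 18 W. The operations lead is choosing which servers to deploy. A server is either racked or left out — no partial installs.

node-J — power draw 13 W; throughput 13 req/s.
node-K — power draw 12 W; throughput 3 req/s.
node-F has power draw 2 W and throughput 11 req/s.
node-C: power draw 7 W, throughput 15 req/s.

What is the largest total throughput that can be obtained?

Allowing fractional choices, the relaxed optimum would be about 35.0, but servers are indivisible.
node-F + node-C: power draw 2 + 7 = 9 ≤ 18, throughput 11 + 15 = 26.
node-C: power draw 7 ≤ 18, throughput 15.
node-J + node-F: power draw 13 + 2 = 15 ≤ 18, throughput 13 + 11 = 24.
Best is node-F and node-C with total throughput 26.

26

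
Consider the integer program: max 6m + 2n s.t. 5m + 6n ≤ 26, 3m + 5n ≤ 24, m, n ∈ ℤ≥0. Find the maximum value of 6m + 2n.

30

(m,n)=(5,0): 5·5+6·0=25≤26, 3·5+5·0=15≤24, objective 30.
(m,n)=(4,1): 5·4+6·1=26≤26, 3·4+5·1=17≤24, objective 26.
(m,n)=(4,0): 5·4+6·0=20≤26, 3·4+5·0=12≤24, objective 24.
The best lattice point is (5,0), giving 30.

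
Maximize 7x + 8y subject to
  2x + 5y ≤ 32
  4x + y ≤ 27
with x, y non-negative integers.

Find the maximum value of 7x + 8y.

Relaxing integrality, the LP optimum is 72.94 at (x,y) = (5.72, 4.11), which is not an integer point.
(x,y)=(5,4): 2·5+5·4=30≤32, 4·5+1·4=24≤27, objective 67.
(x,y)=(6,3): 2·6+5·3=27≤32, 4·6+1·3=27≤27, objective 66.
(x,y)=(4,4): 2·4+5·4=28≤32, 4·4+1·4=20≤27, objective 60.
The best lattice point is (5,4), giving 67.

67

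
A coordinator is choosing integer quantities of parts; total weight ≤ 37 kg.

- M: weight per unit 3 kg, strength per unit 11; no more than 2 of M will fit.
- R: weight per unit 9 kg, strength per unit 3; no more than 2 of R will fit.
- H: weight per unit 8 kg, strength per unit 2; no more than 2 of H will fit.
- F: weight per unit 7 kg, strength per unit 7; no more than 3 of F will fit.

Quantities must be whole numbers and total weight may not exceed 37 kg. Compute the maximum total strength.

46

2×M, 1×R, and 3×F: weight 36 ≤ 37, strength 2·11 + 1·3 + 3·7 = 46.
2×M, 1×H, and 3×F: weight 35 ≤ 37, strength 2·11 + 1·2 + 3·7 = 45.
Best is 46.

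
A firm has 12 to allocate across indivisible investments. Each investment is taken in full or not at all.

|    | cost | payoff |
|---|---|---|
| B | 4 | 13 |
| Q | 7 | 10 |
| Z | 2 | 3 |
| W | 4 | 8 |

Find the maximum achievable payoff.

Treat it as a binary knapsack problem.
Allowing fractional choices, the relaxed optimum would be about 26.9, but investments are indivisible.
B + W: cost 4 + 4 = 8 ≤ 12, payoff 13 + 8 = 21.
B + Z + W: cost 4 + 2 + 4 = 10 ≤ 12, payoff 13 + 3 + 8 = 24.
B + Q: cost 4 + 7 = 11 ≤ 12, payoff 13 + 10 = 23.
Best is B, Z, and W with total payoff 24.

24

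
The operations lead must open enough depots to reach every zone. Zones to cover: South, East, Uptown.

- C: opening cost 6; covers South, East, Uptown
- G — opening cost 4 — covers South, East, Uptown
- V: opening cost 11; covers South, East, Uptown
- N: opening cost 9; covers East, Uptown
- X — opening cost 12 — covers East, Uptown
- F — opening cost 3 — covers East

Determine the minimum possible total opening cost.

4

G alone covers South, East, Uptown — every zone.
Total opening cost: 4.
No cover costs less than 4.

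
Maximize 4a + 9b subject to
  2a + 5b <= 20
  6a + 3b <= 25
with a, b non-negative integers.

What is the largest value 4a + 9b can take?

(a,b)=(0,4) is feasible, giving 36.
(a,b)=(2,3) is feasible, giving 35.
(a,b)=(1,3) is feasible, giving 31.
(a,b)=(3,2) is feasible, giving 30.
The best lattice point is (0,4), giving 36.

36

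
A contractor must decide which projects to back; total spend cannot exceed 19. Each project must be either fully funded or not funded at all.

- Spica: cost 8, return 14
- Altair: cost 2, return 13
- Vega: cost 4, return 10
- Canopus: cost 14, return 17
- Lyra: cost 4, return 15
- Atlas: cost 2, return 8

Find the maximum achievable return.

52

Spica + Altair + Lyra + Atlas: cost 8 + 2 + 4 + 2 = 16 ≤ 19, return 14 + 13 + 15 + 8 = 50.
Spica + Altair + Vega + Lyra: cost 8 + 2 + 4 + 4 = 18 ≤ 19, return 14 + 13 + 10 + 15 = 52.
Spica + Vega + Lyra + Atlas: cost 8 + 4 + 4 + 2 = 18 ≤ 19, return 14 + 10 + 15 + 8 = 47.
Best is Spica, Altair, Vega, and Lyra with total return 52.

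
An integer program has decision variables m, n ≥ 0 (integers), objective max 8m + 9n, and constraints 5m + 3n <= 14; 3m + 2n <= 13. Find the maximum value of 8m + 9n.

(m,n)=(0,4): 5·0+3·4=12≤14, 3·0+2·4=8≤13, objective 36.
(m,n)=(1,3): 5·1+3·3=14≤14, 3·1+2·3=9≤13, objective 35.
No feasible integer point exceeds 36.

36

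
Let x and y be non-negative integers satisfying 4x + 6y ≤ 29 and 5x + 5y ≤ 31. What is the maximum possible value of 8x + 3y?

(x,y)=(6,0): 4·6+6·0=24≤29, 5·6+5·0=30≤31, objective 48.
(x,y)=(5,1): 4·5+6·1=26≤29, 5·5+5·1=30≤31, objective 43.
(x,y)=(5,0): 4·5+6·0=20≤29, 5·5+5·0=25≤31, objective 40.
Maximum is 48 at (x,y)=(6,0).

48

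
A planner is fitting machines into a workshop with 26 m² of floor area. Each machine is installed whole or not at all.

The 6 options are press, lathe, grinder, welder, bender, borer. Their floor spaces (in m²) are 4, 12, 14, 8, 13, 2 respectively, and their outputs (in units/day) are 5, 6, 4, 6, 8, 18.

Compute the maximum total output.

35

Allowing fractional choices, the relaxed optimum would be about 36.4, but machines are indivisible.
press + bender + borer: floor space 4 + 13 + 2 = 19 ≤ 26, output 5 + 8 + 18 = 31.
press + lathe + welder + borer: floor space 4 + 12 + 8 + 2 = 26 ≤ 26, output 5 + 6 + 6 + 18 = 35.
welder + bender + borer: floor space 8 + 13 + 2 = 23 ≤ 26, output 6 + 8 + 18 = 32.
Best is press, lathe, welder, and borer with total output 35.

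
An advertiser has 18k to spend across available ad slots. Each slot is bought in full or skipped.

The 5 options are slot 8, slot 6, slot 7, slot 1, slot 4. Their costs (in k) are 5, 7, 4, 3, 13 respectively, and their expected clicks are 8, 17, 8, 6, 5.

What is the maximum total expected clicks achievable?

This is an integer program with binary decision variables.
Take slot 8, slot 6, and slot 7: cost 5 + 7 + 4 = 16 ≤ 18, expected clicks 8 + 17 + 8 = 33.
No other feasible combination does better.

33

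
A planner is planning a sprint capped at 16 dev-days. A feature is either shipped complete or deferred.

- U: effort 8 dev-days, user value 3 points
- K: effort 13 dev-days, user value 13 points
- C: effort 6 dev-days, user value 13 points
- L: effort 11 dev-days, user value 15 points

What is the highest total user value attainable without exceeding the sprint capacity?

16

Take U and C: effort 8 + 6 = 14 ≤ 16, user value 3 + 13 = 16.
No other feasible combination does better.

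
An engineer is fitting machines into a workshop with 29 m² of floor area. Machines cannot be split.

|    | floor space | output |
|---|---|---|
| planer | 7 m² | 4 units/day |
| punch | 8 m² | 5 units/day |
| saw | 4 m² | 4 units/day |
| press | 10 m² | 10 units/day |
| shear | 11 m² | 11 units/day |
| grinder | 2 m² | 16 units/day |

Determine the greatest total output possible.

Allowing fractional choices, the relaxed optimum would be about 42.2, but machines are indivisible.
press + shear + grinder: floor space 10 + 11 + 2 = 23 ≤ 29, output 10 + 11 + 16 = 37.
saw + press + shear + grinder: floor space 4 + 10 + 11 + 2 = 27 ≤ 29, output 4 + 10 + 11 + 16 = 41.
Best is saw, press, shear, and grinder with total output 41.

41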